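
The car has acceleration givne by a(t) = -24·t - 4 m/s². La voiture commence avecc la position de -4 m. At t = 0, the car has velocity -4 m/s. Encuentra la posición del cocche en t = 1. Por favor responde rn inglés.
Starting from acceleration a(t) = -24·t - 4, we take 2 antiderivatives. The antiderivative of acceleration, with v(0) = -4, gives velocity: v(t) = -12·t^2 - 4·t - 4. The integral of velocity is position. Using x(0) = -4, we get x(t) = -4·t^3 - 2·t^2 - 4·t - 4. From the given position equation x(t) = -4·t^3 - 2·t^2 - 4·t - 4, we substitute t = 1 to get x = -14.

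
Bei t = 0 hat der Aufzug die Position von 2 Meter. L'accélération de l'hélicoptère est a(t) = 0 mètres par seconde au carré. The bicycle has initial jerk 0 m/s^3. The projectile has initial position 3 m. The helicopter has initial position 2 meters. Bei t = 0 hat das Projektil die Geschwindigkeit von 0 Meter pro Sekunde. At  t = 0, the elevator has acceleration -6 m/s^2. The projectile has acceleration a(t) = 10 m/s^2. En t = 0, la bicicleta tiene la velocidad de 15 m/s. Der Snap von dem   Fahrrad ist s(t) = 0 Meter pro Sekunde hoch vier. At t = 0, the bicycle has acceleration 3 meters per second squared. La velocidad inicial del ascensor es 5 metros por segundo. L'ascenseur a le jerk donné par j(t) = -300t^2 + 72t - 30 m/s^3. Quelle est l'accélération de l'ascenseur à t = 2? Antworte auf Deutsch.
Wir müssen unsere Gleichung für den Ruck j(t) = -300·t^2 + 72·t - 30 1-mal integrieren. Durch Integration von dem Ruck und Verwendung der Anfangsbedingung a(0) = -6, erhalten wir a(t) = -100·t^3 + 36·t^2 - 30·t - 6. Wir haben die Beschleunigung a(t) = -100·t^3 + 36·t^2 - 30·t - 6. Durch Einsetzen von t = 2: a(2) = -722.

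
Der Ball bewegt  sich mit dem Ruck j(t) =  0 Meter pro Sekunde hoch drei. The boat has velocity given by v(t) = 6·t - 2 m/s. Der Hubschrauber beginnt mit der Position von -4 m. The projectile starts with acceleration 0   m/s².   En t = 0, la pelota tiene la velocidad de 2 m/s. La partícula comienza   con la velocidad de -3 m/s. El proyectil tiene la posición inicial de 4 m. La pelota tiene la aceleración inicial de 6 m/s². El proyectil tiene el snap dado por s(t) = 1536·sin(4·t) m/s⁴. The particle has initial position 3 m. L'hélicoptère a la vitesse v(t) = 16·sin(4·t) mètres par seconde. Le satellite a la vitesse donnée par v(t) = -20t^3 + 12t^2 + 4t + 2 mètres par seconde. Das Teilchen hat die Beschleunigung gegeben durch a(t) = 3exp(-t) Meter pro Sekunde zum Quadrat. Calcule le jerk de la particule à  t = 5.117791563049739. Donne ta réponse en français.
Pour résoudre ceci, nous devons prendre 1 dérivée de notre équation de l'accélération a(t) = 3·exp(-t). La dérivée de l'accélération donne le jerk: j(t) = -3·exp(-t). En utilisant j(t) = -3·exp(-t) et en substituant t = 5.117791563049739, nous trouvons j = -0.0179677054458826.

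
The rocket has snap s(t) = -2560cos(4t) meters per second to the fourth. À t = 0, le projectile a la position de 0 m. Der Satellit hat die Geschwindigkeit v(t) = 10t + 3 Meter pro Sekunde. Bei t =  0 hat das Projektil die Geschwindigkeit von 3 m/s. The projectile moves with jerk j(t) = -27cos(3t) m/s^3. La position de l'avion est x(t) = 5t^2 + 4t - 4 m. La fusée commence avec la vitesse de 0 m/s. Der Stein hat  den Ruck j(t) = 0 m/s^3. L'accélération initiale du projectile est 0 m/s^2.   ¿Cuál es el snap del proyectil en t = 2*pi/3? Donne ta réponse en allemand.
Wir müssen unsere Gleichung für den Ruck j(t) = -27·cos(3·t) 1-mal ableiten. Mit d/dt von j(t) finden wir s(t) = 81·sin(3·t). Wir haben den Snap s(t) = 81·sin(3·t). Durch Einsetzen von t = 2*pi/3: s(2*pi/3) = 0.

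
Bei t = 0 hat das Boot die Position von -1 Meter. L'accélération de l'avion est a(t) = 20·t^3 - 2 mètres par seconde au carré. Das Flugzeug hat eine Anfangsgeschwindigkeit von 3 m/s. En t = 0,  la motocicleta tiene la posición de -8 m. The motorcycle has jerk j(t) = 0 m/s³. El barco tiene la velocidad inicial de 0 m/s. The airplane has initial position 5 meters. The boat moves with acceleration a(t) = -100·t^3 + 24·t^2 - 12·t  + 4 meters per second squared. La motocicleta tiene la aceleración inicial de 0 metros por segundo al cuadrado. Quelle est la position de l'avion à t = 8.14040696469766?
En partant de l'accélération a(t) = 20·t^3 - 2, nous prenons 2 intégrales. En intégrant l'accélération et en utilisant la condition initiale v(0) = 3, nous obtenons v(t) = 5·t^4 - 2·t + 3. En prenant ∫v(t)dt et en appliquant x(0) = 5, nous trouvons x(t) = t^5 - t^2 + 3·t + 5. De l'équation de la position x(t) = t^5 - t^2 + 3·t + 5, nous substituons t = 8.14040696469766 pour obtenir x = 35709.4130247980.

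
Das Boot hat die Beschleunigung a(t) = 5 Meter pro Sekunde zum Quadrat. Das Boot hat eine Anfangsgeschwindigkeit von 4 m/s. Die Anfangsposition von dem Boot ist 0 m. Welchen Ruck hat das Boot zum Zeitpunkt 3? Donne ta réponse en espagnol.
Debemos derivar nuestra ecuación de la aceleración a(t) = 5 1 vez. La derivada de la aceleración da la sacudida: j(t) = 0. Tenemos la sacudida j(t) = 0. Sustituyendo t = 3: j(3) = 0.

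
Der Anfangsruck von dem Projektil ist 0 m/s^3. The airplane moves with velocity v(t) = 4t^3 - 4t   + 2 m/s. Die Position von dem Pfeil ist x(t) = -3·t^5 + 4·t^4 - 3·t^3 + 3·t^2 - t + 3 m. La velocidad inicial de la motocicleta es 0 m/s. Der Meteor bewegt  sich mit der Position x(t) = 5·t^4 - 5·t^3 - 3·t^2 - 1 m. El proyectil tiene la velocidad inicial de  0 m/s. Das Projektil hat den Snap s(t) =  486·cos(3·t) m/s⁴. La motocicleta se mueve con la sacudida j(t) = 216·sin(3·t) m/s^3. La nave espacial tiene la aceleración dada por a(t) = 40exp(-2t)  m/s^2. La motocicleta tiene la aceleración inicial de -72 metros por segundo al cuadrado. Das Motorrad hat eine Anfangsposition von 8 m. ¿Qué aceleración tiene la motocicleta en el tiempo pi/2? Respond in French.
En partant du jerk j(t) = 216·sin(3·t), nous prenons 1 primitive. En prenant ∫j(t)dt et en appliquant a(0) = -72, nous trouvons a(t) = -72·cos(3·t). Nous avons l'accélération a(t) = -72·cos(3·t). En substituant t = pi/2: a(pi/2) = 0.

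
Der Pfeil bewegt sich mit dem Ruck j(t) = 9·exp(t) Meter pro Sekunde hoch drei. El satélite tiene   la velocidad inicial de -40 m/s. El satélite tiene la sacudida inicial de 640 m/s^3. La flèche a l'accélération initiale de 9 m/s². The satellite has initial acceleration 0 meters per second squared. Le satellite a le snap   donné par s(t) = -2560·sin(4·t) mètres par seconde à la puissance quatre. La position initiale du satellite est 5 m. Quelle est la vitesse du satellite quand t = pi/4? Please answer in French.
En partant du snap s(t) = -2560·sin(4·t), nous prenons 3 primitives. En intégrant le snap et en utilisant la condition initiale j(0) = 640, nous obtenons j(t) = 640·cos(4·t). L'intégrale du jerk est l'accélération. En utilisant a(0) = 0, nous obtenons a(t) = 160·sin(4·t). En prenant ∫a(t)dt et en appliquant v(0) = -40, nous trouvons v(t) = -40·cos(4·t). Nous avons la vitesse v(t) = -40·cos(4·t). En substituant t = pi/4: v(pi/4) = 40.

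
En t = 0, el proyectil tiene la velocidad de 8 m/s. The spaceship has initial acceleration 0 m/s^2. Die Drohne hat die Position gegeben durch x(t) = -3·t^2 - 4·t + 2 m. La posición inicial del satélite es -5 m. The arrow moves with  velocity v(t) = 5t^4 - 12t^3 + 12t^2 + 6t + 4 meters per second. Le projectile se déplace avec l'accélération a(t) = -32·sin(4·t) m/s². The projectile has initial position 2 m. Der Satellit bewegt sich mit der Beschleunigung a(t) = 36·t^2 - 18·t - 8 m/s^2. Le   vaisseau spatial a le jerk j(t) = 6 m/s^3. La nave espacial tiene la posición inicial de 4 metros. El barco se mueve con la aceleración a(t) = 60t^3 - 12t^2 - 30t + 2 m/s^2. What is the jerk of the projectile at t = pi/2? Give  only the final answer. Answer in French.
Le jerk à t = pi/2 est j = -128.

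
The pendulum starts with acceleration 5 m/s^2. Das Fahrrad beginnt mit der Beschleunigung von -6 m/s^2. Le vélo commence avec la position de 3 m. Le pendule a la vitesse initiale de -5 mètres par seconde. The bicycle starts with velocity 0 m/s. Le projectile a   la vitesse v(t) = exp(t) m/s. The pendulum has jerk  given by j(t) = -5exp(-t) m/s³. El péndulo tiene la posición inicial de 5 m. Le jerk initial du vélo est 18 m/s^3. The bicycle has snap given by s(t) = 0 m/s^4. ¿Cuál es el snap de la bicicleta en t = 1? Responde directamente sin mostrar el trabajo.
En t = 1, s = 0.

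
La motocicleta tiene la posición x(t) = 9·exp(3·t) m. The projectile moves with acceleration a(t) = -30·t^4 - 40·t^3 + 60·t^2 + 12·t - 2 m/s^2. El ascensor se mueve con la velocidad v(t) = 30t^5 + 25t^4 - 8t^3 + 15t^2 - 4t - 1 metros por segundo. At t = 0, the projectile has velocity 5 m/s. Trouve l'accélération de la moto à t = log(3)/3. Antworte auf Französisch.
Nous devons dériver notre équation de la position x(t) = 9·exp(3·t) 2 fois. En dérivant la position, nous obtenons la vitesse: v(t) = 27·exp(3·t). En dérivant la vitesse, nous obtenons l'accélération: a(t) = 81·exp(3·t). De l'équation de l'accélération a(t) = 81·exp(3·t), nous substituons t = log(3)/3 pour obtenir a = 243.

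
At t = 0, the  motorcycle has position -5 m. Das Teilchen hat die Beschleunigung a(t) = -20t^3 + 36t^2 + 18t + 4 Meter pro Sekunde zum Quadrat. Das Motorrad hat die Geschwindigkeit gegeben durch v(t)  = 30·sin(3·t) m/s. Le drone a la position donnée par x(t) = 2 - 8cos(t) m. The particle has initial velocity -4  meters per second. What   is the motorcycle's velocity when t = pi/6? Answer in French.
En utilisant v(t) = 30·sin(3·t) et en substituant t = pi/6, nous trouvons v = 30.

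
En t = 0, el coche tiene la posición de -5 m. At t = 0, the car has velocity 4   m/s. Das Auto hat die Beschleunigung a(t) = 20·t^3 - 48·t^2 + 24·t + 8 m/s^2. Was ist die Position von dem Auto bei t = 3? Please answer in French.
Nous devons trouver la primitive de notre équation de l'accélération a(t) = 20·t^3 - 48·t^2 + 24·t + 8 2 fois. En prenant ∫a(t)dt et en appliquant v(0) = 4, nous trouvons v(t) = 5·t^4 - 16·t^3 + 12·t^2 + 8·t + 4. En prenant ∫v(t)dt et en appliquant x(0) = -5, nous trouvons x(t) = t^5 - 4·t^4 + 4·t^3 + 4·t^2 + 4·t - 5. En utilisant x(t) = t^5 - 4·t^4 + 4·t^3 + 4·t^2 + 4·t - 5 et en substituant t = 3, nous trouvons x = 70.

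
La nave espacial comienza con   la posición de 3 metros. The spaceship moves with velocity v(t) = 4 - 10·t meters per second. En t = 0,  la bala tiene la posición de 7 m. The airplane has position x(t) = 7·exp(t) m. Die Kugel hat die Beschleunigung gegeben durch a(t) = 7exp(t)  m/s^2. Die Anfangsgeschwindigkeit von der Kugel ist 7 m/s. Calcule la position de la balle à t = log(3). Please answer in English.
Starting from acceleration a(t) = 7·exp(t), we take 2 antiderivatives. The integral of acceleration, with v(0) = 7, gives velocity: v(t) = 7·exp(t). Finding the antiderivative of v(t) and using x(0) = 7: x(t) = 7·exp(t). From the given position equation x(t) = 7·exp(t), we substitute t = log(3) to get x = 21.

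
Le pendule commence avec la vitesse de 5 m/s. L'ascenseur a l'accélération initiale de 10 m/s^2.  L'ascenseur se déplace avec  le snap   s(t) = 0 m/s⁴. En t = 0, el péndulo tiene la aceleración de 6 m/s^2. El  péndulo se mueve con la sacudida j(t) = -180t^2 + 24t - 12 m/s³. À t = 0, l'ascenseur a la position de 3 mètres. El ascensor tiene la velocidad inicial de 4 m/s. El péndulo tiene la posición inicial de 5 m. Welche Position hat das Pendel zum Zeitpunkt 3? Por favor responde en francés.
En partant du jerk j(t) = -180·t^2 + 24·t - 12, nous prenons 3 intégrales. En intégrant le jerk et en utilisant la condition initiale a(0) = 6, nous obtenons a(t) = -60·t^3 + 12·t^2 - 12·t + 6. En intégrant l'accélération et en utilisant la condition initiale v(0) = 5, nous obtenons v(t) = -15·t^4 + 4·t^3 - 6·t^2 + 6·t + 5. La primitive de la vitesse est la position. En utilisant x(0) = 5, nous obtenons x(t) = -3·t^5 + t^4 - 2·t^3 + 3·t^2 + 5·t + 5. Nous avons la position x(t) = -3·t^5 + t^4 - 2·t^3 + 3·t^2 + 5·t + 5. En substituant t = 3: x(3) = -655.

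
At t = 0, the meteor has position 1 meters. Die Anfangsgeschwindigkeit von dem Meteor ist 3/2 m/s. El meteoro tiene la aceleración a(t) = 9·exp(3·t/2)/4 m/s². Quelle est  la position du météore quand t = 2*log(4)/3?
Nous devons trouver la primitive de notre équation de l'accélération a(t) = 9·exp(3·t/2)/4 2 fois. En intégrant l'accélération et en utilisant la condition initiale v(0) = 3/2, nous obtenons v(t) = 3·exp(3·t/2)/2. En prenant ∫v(t)dt et en appliquant x(0) = 1, nous trouvons x(t) = exp(3·t/2). Nous avons la position x(t) = exp(3·t/2). En substituant t = 2*log(4)/3: x(2*log(4)/3) = 4.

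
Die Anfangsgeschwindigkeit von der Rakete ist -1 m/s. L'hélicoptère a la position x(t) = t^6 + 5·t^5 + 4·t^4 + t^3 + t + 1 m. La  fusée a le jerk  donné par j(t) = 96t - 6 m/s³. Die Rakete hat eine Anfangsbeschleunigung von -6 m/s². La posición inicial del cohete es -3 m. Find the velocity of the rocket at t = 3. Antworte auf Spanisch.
Partiendo de la sacudida j(t) = 96·t - 6, tomamos 2 antiderivadas. La integral de la sacudida es la aceleración. Usando a(0) = -6, obtenemos a(t) = 48·t^2 - 6·t - 6. La integral de la aceleración, con v(0) = -1, da la velocidad: v(t) = 16·t^3 - 3·t^2 - 6·t - 1. De la ecuación de la velocidad v(t) = 16·t^3 - 3·t^2 - 6·t - 1, sustituimos t = 3 para obtener v = 386.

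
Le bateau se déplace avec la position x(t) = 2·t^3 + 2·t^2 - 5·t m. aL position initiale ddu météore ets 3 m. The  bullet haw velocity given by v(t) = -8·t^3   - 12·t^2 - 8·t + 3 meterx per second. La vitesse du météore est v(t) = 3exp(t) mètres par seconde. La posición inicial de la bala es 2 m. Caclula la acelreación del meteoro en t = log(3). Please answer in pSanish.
Debemos derivar nuestra ecuación de la velocidad v(t) = 3·exp(t) 1 vez. La derivada de la velocidad da la aceleración: a(t) = 3·exp(t). Tenemos la aceleración a(t) = 3·exp(t). Sustituyendo t = log(3): a(log(3)) = 9.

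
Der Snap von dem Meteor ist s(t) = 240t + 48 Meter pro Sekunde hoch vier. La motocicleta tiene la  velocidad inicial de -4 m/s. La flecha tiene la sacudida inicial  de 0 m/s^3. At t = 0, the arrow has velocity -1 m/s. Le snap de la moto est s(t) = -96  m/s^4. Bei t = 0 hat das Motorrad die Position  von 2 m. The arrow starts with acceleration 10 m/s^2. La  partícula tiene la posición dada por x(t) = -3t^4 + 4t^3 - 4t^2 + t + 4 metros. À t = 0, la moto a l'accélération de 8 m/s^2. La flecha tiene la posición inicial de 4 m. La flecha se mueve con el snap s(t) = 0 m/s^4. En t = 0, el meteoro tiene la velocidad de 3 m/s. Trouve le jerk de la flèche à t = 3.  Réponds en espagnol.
Partiendo del snap s(t) = 0, tomamos 1 antiderivada. Integrando el snap y usando la condición inicial j(0) = 0, obtenemos j(t) = 0. Usando j(t) = 0 y sustituyendo t = 3, encontramos j = 0.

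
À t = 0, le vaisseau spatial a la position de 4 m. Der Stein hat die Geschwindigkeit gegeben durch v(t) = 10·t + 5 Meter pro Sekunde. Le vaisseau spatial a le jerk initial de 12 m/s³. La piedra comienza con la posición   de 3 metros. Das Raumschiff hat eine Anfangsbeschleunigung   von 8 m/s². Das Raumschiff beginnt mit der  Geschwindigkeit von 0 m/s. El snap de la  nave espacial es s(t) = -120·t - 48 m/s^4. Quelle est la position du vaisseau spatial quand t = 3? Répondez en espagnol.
Necesitamos integrar nuestra ecuación del snap s(t) = -120·t - 48 4 veces. La integral del snap es la sacudida. Usando j(0) = 12, obtenemos j(t) = -60·t^2 - 48·t + 12. Tomando ∫j(t)dt y aplicando a(0) = 8, encontramos a(t) = -20·t^3 - 24·t^2 + 12·t + 8. Tomando ∫a(t)dt y aplicando v(0) = 0, encontramos v(t) = t·(-5·t^3 - 8·t^2 + 6·t + 8). Tomando ∫v(t)dt y aplicando x(0) = 4, encontramos x(t) = -t^5 - 2·t^4 + 2·t^3 + 4·t^2 + 4. De la ecuación de la posición x(t) = -t^5 - 2·t^4 + 2·t^3 + 4·t^2 + 4, sustituimos t = 3 para obtener x = -311.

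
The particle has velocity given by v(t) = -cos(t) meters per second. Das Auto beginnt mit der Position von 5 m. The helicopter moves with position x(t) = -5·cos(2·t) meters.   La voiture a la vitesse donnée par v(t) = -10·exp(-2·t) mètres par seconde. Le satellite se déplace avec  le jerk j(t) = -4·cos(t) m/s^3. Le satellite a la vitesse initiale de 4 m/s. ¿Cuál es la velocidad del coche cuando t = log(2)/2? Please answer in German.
Aus der Gleichung für die Geschwindigkeit v(t) = -10·exp(-2·t), setzen wir t = log(2)/2 ein und erhalten v = -5.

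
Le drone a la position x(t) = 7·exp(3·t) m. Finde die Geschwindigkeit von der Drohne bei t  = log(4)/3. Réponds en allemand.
Wir müssen unsere Gleichung für die Position x(t) = 7·exp(3·t) 1-mal ableiten. Durch Ableiten von der Position erhalten wir die Geschwindigkeit: v(t) = 21·exp(3·t). Wir haben die Geschwindigkeit v(t) = 21·exp(3·t). Durch Einsetzen von t = log(4)/3: v(log(4)/3) = 84.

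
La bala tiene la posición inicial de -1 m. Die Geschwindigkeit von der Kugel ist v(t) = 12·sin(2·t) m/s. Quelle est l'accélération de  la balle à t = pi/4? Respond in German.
Wir müssen unsere Gleichung für die Geschwindigkeit v(t) = 12·sin(2·t) 1-mal ableiten. Mit d/dt von v(t) finden wir a(t) = 24·cos(2·t). Mit a(t) = 24·cos(2·t) und Einsetzen von t = pi/4, finden wir a = 0.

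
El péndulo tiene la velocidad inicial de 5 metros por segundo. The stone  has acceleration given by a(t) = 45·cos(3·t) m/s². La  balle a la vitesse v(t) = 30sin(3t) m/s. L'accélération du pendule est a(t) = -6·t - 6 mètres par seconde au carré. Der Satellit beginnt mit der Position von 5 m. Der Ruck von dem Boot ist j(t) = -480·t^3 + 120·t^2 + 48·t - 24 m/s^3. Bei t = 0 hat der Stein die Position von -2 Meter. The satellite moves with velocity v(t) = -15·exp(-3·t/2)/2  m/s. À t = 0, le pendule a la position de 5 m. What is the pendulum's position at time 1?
We must find the integral of our acceleration equation a(t) = -6·t - 6 2 times. The integral of acceleration, with v(0) = 5, gives velocity: v(t) = -3·t^2 - 6·t + 5. Finding the antiderivative of v(t) and using x(0) = 5: x(t) = -t^3 - 3·t^2 + 5·t + 5. Using x(t) = -t^3 - 3·t^2 + 5·t + 5 and substituting t = 1, we find x = 6.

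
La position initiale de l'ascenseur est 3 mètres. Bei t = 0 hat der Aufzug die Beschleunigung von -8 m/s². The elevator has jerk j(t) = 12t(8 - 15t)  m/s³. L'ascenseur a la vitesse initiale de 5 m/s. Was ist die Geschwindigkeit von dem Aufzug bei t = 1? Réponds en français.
Pour résoudre ceci, nous devons prendre 2 primitives de notre équation du jerk j(t) = 12·t·(8 - 15·t). En intégrant le jerk et en utilisant la condition initiale a(0) = -8, nous obtenons a(t) = -60·t^3 + 48·t^2 - 8. La primitive de l'accélération, avec v(0) = 5, donne la vitesse: v(t) = -15·t^4 + 16·t^3 - 8·t + 5. Nous avons la vitesse v(t) = -15·t^4 + 16·t^3 - 8·t + 5. En substituant t = 1: v(1) = -2.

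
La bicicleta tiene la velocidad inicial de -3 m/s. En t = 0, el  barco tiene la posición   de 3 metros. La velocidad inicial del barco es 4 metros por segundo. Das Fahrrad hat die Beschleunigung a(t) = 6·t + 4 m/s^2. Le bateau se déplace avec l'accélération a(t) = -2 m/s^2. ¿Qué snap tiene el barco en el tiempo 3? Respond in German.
Wir müssen unsere Gleichung für die Beschleunigung a(t) = -2 2-mal ableiten. Mit d/dt von a(t) finden wir j(t) = 0. Mit d/dt von j(t) finden wir s(t) = 0. Wir haben den Snap s(t) = 0. Durch Einsetzen von t = 3: s(3) = 0.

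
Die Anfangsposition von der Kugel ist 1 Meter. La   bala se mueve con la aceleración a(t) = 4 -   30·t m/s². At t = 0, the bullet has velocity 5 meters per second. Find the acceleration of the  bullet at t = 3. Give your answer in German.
Wir haben die Beschleunigung a(t) = 4 - 30·t. Durch Einsetzen von t = 3: a(3) = -86.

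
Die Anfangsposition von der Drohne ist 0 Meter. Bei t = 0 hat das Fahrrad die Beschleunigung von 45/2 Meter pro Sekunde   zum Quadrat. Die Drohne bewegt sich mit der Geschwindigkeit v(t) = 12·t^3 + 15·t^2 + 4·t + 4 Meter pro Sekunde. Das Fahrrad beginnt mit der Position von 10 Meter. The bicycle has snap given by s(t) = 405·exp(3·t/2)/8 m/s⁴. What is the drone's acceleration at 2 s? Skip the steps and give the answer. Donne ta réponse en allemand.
Die Antwort ist 208.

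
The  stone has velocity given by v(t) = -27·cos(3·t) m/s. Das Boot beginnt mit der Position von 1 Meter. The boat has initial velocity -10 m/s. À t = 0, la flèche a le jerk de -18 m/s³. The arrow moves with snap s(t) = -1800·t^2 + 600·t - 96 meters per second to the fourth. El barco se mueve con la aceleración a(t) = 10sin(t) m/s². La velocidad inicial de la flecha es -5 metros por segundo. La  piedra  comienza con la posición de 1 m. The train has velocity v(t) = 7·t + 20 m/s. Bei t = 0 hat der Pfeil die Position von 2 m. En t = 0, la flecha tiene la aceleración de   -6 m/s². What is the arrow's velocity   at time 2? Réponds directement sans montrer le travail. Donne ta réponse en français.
À t = 2, v = -741.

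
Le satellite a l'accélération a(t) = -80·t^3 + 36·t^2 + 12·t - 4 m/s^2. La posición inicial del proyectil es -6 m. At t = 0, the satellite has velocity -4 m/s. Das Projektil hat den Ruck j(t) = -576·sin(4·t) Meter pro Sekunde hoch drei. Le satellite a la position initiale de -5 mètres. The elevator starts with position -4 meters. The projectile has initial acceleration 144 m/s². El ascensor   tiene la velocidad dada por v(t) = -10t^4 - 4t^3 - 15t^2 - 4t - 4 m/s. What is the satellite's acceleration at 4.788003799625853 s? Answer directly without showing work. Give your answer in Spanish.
La respuesta es -7902.43611580312.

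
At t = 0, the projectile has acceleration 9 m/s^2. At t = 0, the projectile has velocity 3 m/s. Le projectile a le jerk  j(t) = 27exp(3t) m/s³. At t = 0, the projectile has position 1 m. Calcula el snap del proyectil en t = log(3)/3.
Para resolver esto, necesitamos tomar 1 derivada de nuestra ecuación de la sacudida j(t) = 27·exp(3·t). La derivada de la sacudida da el snap: s(t) = 81·exp(3·t). De la ecuación del snap s(t) = 81·exp(3·t), sustituimos t = log(3)/3 para obtener s = 243.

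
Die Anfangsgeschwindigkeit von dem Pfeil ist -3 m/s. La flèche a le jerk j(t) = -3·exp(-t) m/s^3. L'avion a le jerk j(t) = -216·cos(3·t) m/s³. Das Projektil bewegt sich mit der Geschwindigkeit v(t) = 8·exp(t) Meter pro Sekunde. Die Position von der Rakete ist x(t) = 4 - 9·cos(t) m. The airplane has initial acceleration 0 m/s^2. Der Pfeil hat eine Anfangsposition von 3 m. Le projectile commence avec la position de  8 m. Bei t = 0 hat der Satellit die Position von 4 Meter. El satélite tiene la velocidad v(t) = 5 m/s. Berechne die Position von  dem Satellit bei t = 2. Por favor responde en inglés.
To solve this, we need to take 1 integral of our velocity equation v(t) = 5. The antiderivative of velocity, with x(0) = 4, gives position: x(t) = 5·t + 4. We have position x(t) = 5·t + 4. Substituting t = 2: x(2) = 14.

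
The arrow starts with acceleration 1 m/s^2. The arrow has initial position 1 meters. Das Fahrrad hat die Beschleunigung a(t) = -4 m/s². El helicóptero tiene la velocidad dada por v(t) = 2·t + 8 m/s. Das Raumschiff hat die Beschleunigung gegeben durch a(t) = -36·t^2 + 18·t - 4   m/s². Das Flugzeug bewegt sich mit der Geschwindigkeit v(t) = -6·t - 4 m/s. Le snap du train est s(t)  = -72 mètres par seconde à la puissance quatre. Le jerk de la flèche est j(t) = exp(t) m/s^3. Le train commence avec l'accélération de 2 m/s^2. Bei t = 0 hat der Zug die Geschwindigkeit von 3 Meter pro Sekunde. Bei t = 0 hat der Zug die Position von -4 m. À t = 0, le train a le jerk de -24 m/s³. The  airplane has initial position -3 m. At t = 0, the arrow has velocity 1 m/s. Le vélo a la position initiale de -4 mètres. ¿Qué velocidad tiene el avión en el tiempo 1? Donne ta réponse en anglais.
We have velocity v(t) = -6·t - 4. Substituting t = 1: v(1) = -10.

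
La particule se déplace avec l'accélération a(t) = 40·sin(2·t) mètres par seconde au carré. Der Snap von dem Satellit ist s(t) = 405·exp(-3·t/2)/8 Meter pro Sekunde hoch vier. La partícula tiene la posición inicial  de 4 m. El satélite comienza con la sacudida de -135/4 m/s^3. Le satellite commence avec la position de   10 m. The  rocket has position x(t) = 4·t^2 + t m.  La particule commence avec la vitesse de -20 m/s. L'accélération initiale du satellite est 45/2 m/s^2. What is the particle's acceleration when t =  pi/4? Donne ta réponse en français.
En utilisant a(t) = 40·sin(2·t) et en substituant t = pi/4, nous trouvons a = 40.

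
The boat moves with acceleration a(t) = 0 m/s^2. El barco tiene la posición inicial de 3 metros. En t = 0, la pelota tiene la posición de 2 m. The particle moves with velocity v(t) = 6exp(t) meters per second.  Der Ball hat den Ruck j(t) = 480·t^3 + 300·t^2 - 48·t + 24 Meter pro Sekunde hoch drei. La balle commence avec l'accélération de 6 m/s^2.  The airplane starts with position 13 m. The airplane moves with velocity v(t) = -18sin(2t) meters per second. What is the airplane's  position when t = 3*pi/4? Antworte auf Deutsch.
Wir müssen die Stammfunktion unserer Gleichung für die Geschwindigkeit v(t) = -18·sin(2·t) 1-mal finden. Mit ∫v(t)dt und Anwendung von x(0) = 13, finden wir x(t) = 9·cos(2·t) + 4. Wir haben die Position x(t) = 9·cos(2·t) + 4. Durch Einsetzen von t = 3*pi/4: x(3*pi/4) = 4.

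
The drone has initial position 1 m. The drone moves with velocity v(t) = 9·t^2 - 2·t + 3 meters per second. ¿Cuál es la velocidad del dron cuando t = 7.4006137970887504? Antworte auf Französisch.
En utilisant v(t) = 9·t^2 - 2·t + 3 et en substituant t = 7.4006137970887504, nous trouvons v = 481.120533568766.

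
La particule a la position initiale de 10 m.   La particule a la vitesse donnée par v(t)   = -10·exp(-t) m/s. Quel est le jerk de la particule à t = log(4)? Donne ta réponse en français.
Pour résoudre ceci, nous devons prendre 2 dérivées de notre équation de la vitesse v(t) = -10·exp(-t). La dérivée de la vitesse donne l'accélération: a(t) = 10·exp(-t). La dérivée de l'accélération donne le jerk: j(t) = -10·exp(-t). Nous avons le jerk j(t) = -10·exp(-t). En substituant t = log(4): j(log(4)) = -5/2.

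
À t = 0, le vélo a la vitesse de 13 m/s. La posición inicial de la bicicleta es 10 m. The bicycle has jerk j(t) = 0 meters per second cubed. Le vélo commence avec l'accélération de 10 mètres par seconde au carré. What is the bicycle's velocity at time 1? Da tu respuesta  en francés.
Nous devons intégrer notre équation du jerk j(t) = 0 2 fois. En intégrant le jerk et en utilisant la condition initiale a(0) = 10, nous obtenons a(t) = 10. L'intégrale de l'accélération, avec v(0) = 13, donne la vitesse: v(t) = 10·t + 13. En utilisant v(t) = 10·t + 13 et en substituant t = 1, nous trouvons v = 23.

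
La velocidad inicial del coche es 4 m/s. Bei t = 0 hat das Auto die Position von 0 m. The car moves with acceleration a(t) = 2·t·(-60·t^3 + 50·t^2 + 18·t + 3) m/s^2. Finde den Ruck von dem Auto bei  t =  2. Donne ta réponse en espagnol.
Debemos derivar nuestra ecuación de la aceleración a(t) = 2·t·(-60·t^3 + 50·t^2 + 18·t + 3) 1 vez. La derivada de la aceleración da la sacudida: j(t) = -120·t^3 + 100·t^2 + 2·t·(-180·t^2 + 100·t + 18) + 36·t + 6. Usando j(t) = -120·t^3 + 100·t^2 + 2·t·(-180·t^2 + 100·t + 18) + 36·t + 6 y sustituyendo t = 2, encontramos j = -2490.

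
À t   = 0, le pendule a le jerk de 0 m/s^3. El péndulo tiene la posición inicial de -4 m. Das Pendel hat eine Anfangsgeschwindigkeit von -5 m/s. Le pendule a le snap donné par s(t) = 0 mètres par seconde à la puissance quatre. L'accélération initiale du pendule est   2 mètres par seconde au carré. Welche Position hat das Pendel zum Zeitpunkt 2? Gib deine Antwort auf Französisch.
Nous devons trouver l'intégrale de notre équation du snap s(t) = 0 4 fois. La primitive du snap est le jerk. En utilisant j(0) = 0, nous obtenons j(t) = 0. En intégrant le jerk et en utilisant la condition initiale a(0) = 2, nous obtenons a(t) = 2. L'intégrale de l'accélération est la vitesse. En utilisant v(0) = -5, nous obtenons v(t) = 2·t - 5. La primitive de la vitesse, avec x(0) = -4, donne la position: x(t) = t^2 - 5·t - 4. Nous avons la position x(t) = t^2 - 5·t - 4. En substituant t = 2: x(2) = -10.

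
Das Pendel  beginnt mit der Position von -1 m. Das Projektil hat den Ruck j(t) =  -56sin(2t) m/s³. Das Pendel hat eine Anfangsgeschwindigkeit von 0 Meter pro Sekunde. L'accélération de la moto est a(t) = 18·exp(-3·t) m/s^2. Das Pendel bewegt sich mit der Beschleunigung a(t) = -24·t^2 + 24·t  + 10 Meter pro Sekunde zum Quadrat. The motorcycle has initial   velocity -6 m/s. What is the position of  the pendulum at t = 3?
Starting from acceleration a(t) = -24·t^2 + 24·t + 10, we take 2 integrals. Taking ∫a(t)dt and applying v(0) = 0, we find v(t) = 2·t·(-4·t^2 + 6·t + 5). The integral of velocity, with x(0) = -1, gives position: x(t) = -2·t^4 + 4·t^3 + 5·t^2 - 1. We have position x(t) = -2·t^4 + 4·t^3 + 5·t^2 - 1. Substituting t = 3: x(3) = -10.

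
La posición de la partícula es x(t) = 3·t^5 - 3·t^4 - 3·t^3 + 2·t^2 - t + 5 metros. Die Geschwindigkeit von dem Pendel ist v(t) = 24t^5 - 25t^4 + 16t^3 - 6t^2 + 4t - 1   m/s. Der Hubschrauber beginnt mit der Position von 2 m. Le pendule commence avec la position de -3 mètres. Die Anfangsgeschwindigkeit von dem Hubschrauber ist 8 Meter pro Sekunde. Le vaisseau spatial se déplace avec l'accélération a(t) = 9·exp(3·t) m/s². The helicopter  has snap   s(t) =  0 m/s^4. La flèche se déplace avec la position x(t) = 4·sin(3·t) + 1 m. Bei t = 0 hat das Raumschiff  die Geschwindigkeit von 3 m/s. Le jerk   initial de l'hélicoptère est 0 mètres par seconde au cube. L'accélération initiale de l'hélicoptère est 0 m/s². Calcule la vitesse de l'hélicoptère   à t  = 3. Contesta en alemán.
Ausgehend von dem Snap s(t) = 0, nehmen wir 3 Integrale. Das Integral von dem Snap ist der Ruck. Mit j(0) = 0 erhalten wir j(t) = 0. Das Integral von dem Ruck, mit a(0) = 0, ergibt die Beschleunigung: a(t) = 0. Die Stammfunktion von der Beschleunigung ist die Geschwindigkeit. Mit v(0) = 8 erhalten wir v(t) = 8. Wir haben die Geschwindigkeit v(t) = 8. Durch Einsetzen von t = 3: v(3) = 8.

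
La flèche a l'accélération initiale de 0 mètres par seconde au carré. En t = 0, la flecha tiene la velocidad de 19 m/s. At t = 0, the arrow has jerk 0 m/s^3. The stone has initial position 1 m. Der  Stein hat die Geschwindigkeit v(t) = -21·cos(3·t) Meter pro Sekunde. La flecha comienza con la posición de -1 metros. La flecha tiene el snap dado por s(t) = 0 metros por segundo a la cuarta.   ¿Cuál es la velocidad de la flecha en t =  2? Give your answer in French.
En partant du snap s(t) = 0, nous prenons 3 intégrales. La primitive du snap, avec j(0) = 0, donne le jerk: j(t) = 0. L'intégrale du jerk est l'accélération. En utilisant a(0) = 0, nous obtenons a(t) = 0. En intégrant l'accélération et en utilisant la condition initiale v(0) = 19, nous obtenons v(t) = 19. En utilisant v(t) = 19 et en substituant t = 2, nous trouvons v = 19.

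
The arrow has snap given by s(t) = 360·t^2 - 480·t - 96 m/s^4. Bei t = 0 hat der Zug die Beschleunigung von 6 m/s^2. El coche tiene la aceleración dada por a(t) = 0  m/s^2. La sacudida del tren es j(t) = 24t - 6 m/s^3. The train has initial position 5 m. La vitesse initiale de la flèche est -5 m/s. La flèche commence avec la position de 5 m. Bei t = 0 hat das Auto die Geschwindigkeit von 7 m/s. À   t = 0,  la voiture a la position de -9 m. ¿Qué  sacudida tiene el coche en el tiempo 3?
Debemos derivar nuestra ecuación de la aceleración a(t) = 0 1 vez. La derivada de la aceleración da la sacudida: j(t) = 0. Usando j(t) = 0 y sustituyendo t = 3, encontramos j = 0.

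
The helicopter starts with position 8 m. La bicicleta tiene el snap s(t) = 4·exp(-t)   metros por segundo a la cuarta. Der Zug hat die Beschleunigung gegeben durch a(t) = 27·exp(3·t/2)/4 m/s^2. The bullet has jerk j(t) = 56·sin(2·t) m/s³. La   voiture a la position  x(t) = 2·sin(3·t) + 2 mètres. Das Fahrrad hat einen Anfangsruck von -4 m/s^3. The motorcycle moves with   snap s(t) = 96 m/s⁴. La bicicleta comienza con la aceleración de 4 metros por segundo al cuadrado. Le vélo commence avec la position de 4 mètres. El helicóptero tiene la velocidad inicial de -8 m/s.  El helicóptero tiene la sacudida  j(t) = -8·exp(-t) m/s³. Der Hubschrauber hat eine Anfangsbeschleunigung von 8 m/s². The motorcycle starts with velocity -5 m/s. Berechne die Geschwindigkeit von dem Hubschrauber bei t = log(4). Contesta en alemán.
Wir müssen die Stammfunktion unserer Gleichung für den Ruck j(t) = -8·exp(-t) 2-mal finden. Das Integral von dem Ruck ist die Beschleunigung. Mit a(0) = 8 erhalten wir a(t) = 8·exp(-t). Durch Integration von der Beschleunigung und Verwendung der Anfangsbedingung v(0) = -8, erhalten wir v(t) = -8·exp(-t). Wir haben die Geschwindigkeit v(t) = -8·exp(-t). Durch Einsetzen von t = log(4): v(log(4)) = -2.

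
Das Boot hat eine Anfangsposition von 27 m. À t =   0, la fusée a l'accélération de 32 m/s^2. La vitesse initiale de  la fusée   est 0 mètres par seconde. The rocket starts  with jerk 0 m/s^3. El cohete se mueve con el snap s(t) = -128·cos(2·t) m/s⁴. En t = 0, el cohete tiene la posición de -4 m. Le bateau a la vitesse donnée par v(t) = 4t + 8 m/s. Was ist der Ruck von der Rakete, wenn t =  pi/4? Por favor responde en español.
Necesitamos integrar nuestra ecuación del snap s(t) = -128·cos(2·t) 1 vez. Integrando el snap y usando la condición inicial j(0) = 0, obtenemos j(t) = -64·sin(2·t). Usando j(t) = -64·sin(2·t) y sustituyendo t = pi/4, encontramos j = -64.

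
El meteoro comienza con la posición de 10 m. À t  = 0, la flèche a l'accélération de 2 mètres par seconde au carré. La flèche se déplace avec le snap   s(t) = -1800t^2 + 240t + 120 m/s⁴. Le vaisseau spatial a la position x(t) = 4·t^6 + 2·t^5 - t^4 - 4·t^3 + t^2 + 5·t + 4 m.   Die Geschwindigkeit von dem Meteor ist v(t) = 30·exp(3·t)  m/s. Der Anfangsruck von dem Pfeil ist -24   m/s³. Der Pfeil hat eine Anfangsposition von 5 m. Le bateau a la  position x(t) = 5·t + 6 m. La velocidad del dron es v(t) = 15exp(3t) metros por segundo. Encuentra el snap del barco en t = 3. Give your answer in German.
Um dies zu lösen, müssen wir 4 Ableitungen unserer Gleichung für die Position x(t) = 5·t + 6 nehmen. Die Ableitung von der Position ergibt die Geschwindigkeit: v(t) = 5. Die Ableitung von der Geschwindigkeit ergibt die Beschleunigung: a(t) = 0. Die Ableitung von der Beschleunigung ergibt den Ruck: j(t) = 0. Durch Ableiten von dem Ruck erhalten wir den Snap: s(t) = 0. Wir haben den Snap s(t) = 0. Durch Einsetzen von t = 3: s(3) = 0.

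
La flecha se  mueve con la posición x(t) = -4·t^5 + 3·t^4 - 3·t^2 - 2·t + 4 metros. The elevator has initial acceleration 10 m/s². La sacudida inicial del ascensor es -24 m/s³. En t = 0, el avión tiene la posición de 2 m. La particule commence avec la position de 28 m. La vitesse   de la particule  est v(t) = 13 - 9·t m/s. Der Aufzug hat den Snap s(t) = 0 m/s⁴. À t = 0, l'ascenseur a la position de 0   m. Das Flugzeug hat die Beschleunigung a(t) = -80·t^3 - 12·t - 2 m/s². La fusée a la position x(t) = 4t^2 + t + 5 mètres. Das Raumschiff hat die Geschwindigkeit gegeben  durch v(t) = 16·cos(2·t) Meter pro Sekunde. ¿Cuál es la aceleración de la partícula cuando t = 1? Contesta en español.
Debemos derivar nuestra ecuación de la velocidad v(t) = 13 - 9·t 1 vez. La derivada de la velocidad da la aceleración: a(t) = -9. Tenemos la aceleración a(t) = -9. Sustituyendo t = 1: a(1) = -9.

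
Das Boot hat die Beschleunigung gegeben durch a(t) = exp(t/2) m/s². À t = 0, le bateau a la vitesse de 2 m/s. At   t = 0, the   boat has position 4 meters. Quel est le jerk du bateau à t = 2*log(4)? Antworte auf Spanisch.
Debemos derivar nuestra ecuación de la aceleración a(t) = exp(t/2) 1 vez. Tomando d/dt de a(t), encontramos j(t) = exp(t/2)/2. De la ecuación de la sacudida j(t) = exp(t/2)/2, sustituimos t = 2*log(4) para obtener j = 2.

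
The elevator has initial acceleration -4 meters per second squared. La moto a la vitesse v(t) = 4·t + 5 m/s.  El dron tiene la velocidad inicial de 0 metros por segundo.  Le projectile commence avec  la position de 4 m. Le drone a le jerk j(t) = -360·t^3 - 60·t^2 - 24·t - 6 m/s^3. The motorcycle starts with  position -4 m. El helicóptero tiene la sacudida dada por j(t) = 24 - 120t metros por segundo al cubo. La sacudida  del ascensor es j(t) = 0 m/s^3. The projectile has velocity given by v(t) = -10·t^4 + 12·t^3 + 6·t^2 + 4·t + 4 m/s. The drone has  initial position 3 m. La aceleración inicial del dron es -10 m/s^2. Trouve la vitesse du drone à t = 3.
En partant du jerk j(t) = -360·t^3 - 60·t^2 - 24·t - 6, nous prenons 2 intégrales. En intégrant le jerk et en utilisant la condition initiale a(0) = -10, nous obtenons a(t) = -90·t^4 - 20·t^3 - 12·t^2 - 6·t - 10. L'intégrale de l'accélération, avec v(0) = 0, donne la vitesse: v(t) = t·(-18·t^4 - 5·t^3 - 4·t^2 - 3·t - 10). Nous avons la vitesse v(t) = t·(-18·t^4 - 5·t^3 - 4·t^2 - 3·t - 10). En substituant t = 3: v(3) = -4944.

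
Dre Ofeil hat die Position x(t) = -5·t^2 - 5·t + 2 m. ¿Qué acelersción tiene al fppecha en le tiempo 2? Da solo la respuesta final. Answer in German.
Die Antwort ist -10.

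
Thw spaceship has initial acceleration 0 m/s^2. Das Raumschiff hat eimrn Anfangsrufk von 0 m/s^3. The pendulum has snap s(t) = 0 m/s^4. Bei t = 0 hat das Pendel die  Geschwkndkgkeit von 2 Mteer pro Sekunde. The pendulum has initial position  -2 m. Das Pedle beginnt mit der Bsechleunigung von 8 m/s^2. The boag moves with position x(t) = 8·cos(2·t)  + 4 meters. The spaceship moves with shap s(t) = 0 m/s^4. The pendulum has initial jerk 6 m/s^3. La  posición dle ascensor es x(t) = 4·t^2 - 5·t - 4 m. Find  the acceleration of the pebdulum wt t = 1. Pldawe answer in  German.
Wir müssen unsere Gleichung für den Snap s(t) = 0 2-mal integrieren. Die Stammfunktion von dem Snap ist der Ruck. Mit j(0) = 6 erhalten wir j(t) = 6. Mit ∫j(t)dt und Anwendung von a(0) = 8, finden wir a(t) = 6·t + 8. Mit a(t) = 6·t + 8 und Einsetzen von t = 1, finden wir a = 14.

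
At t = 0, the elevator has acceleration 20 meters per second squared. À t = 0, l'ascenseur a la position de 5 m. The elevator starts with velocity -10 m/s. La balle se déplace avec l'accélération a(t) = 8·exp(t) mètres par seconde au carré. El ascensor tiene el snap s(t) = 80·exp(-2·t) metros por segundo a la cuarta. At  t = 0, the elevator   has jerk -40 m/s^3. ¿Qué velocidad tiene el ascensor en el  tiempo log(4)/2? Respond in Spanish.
Debemos encontrar la integral de nuestra ecuación del snap s(t) = 80·exp(-2·t) 3 veces. Integrando el snap y usando la condición inicial j(0) = -40, obtenemos j(t) = -40·exp(-2·t). La antiderivada de la sacudida es la aceleración. Usando a(0) = 20, obtenemos a(t) = 20·exp(-2·t). La antiderivada de la aceleración, con v(0) = -10, da la velocidad: v(t) = -10·exp(-2·t). Tenemos la velocidad v(t) = -10·exp(-2·t). Sustituyendo t = log(4)/2: v(log(4)/2) = -5/2.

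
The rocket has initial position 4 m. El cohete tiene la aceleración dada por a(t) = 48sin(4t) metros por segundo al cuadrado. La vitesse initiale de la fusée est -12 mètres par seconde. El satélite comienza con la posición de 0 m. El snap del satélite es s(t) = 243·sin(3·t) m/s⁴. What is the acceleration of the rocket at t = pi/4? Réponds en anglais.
From the given acceleration equation a(t) = 48·sin(4·t), we substitute t = pi/4 to get a = 0.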